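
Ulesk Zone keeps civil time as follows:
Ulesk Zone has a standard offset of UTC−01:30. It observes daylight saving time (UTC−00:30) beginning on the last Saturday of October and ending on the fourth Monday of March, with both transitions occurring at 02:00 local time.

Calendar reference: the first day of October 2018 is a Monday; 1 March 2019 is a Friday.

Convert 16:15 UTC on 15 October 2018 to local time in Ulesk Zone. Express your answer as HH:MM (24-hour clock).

1 October 2018 is a Monday, so Saturdays fall on 6, 13, 20, 27; the last is October 27.
1 March 2019 is a Friday, so the first Monday is March 4 and the fourth is March 25.
At the standard offset (UTC−01:30), 16:15 UTC − 1h30m = 14:45 Ulesk Zone standard time.
Daylight saving runs 27 October 2018 – 25 March 2019; the standard-time date in Ulesk Zone, 15 October 2018, is outside that window, so Ulesk Zone is on standard time at UTC−01:30.
16:15 UTC − 1h30m = 14:45 local.

14:45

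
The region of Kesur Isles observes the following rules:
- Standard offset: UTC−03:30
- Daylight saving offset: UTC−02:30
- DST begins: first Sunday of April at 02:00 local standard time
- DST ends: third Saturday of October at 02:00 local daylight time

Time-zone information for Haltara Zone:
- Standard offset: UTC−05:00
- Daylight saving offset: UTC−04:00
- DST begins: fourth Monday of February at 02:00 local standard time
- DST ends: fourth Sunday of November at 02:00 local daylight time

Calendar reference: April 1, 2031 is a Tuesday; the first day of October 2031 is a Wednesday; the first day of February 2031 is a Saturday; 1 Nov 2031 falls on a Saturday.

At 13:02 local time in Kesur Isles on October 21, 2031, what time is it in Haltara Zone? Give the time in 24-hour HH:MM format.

1 April 2031 is a Tuesday, so the first Sunday is April 6.
1 October 2031 is a Wednesday, so the first Saturday is October 4 and the third is October 18.
October 21, 2031 does not fall between 6 April and 18 October, so daylight saving is not in effect and Kesur Isles is at UTC−03:30.
13:02 Kesur Isles + 3h30m = 16:32 UTC.
1 February 2031 is a Saturday, so the first Monday is February 3 and the fourth is February 24.
1 November 2031 is a Saturday, so the first Sunday is November 2 and the fourth is November 23.
At the standard offset (UTC−05:00), 16:32 UTC − 5h = 11:32 Haltara Zone standard time.
The standard-time date in Haltara Zone, October 21, 2031, falls between 24 February and 23 November, so daylight saving is in effect and Haltara Zone is at UTC−04:00.
16:32 UTC − 4h = 12:32 Haltara Zone.

12:32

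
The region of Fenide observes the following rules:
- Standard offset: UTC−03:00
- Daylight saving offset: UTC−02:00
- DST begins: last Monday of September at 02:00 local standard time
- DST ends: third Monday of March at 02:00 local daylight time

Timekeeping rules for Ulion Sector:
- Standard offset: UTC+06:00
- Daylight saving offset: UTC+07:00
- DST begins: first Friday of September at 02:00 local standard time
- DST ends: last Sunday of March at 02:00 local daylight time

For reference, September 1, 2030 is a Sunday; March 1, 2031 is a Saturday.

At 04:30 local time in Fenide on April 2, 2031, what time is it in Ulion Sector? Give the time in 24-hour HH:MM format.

1 September 2030 is a Sunday, so Mondays fall on 2, 9, 16, 23, 30; the last is September 30.
1 March 2031 is a Saturday, so the first Monday is March 3 and the third is March 17.
April 2, 2031 is outside the daylight-saving period (30 September 2030 – 17 March 2031), so Fenide is on standard time, UTC−03:00.
04:30 Fenide + 3h = 07:30 UTC.
1 September 2030 is a Sunday, so the first Friday is September 6.
1 March 2031 is a Saturday, so Sundays fall on 2, 9, 16, 23, 30; the last is March 30.
At the standard offset (UTC+06:00), 07:30 UTC + 6h = 13:30 Ulion Sector standard time.
The standard-time date in Ulion Sector, April 2, 2031, is outside the daylight-saving period (6 September 2030 – 30 March 2031), so Ulion Sector is on standard time, UTC+06:00.
07:30 UTC + 6h = 13:30 Ulion Sector.

13:30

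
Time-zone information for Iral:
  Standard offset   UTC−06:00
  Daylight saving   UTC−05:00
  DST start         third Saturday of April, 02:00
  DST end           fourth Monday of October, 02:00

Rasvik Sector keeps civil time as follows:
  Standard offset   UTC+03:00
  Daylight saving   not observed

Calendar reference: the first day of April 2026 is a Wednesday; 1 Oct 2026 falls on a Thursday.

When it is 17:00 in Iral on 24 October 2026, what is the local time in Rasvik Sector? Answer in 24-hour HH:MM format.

1 April 2026 is a Wednesday, so the first Saturday is April 4 and the third is April 18.
1 October 2026 is a Thursday, so the first Monday is October 5 and the fourth is October 26.
24 October 2026 falls between 18 April and 26 October, so daylight saving is in effect and Iral is at UTC−05:00.
17:00 Iral + 5h = 22:00 UTC.
Rasvik Sector stays on UTC+03:00 all year.
22:00 UTC + 3h = 01:00 Rasvik Sector (rolling into the next day, 25 October 2026).

01:00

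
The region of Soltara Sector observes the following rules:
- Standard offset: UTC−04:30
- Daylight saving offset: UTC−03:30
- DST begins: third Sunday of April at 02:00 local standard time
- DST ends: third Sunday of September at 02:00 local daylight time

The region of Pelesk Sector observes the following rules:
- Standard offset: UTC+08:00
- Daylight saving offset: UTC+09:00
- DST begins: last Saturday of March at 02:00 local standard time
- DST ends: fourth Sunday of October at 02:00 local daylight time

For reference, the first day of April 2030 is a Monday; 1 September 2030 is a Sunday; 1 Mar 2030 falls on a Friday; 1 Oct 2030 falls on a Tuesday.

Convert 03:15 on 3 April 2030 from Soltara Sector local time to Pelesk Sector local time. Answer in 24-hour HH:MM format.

16:45

1 April 2030 is a Monday, so the first Sunday is April 7 and the third is April 21.
1 September 2030 is a Sunday, so the first Sunday is September 1 and the third is September 15.
3 April 2030 does not fall between 21 April and 15 September, so daylight saving is not in effect and Soltara Sector is at UTC−04:30.
03:15 Soltara Sector + 4h30m = 07:45 UTC.
1 March 2030 is a Friday, so Saturdays fall on 2, 9, 16, 23, 30; the last is March 30.
1 October 2030 is a Tuesday, so the first Sunday is October 6 and the fourth is October 27.
At the standard offset (UTC+08:00), 07:45 UTC + 8h = 15:45 Pelesk Sector standard time.
The standard-time date in Pelesk Sector, 3 April 2030, lies within the daylight-saving period (30 March – 27 October), so Pelesk Sector is on daylight time, UTC+09:00.
07:45 UTC + 9h = 16:45 Pelesk Sector.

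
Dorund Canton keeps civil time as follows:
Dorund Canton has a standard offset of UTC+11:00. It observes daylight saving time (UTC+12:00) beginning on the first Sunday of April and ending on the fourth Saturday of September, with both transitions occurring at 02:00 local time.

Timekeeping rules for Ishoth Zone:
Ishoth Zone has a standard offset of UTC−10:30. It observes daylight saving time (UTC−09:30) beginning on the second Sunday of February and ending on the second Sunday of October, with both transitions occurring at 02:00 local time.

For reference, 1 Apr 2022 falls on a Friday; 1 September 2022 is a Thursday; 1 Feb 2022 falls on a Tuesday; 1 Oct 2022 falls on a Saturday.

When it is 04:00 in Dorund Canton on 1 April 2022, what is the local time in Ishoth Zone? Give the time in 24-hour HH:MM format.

07:30

1 April 2022 is a Friday, so the first Sunday is April 3.
1 September 2022 is a Thursday, so the first Saturday is September 3 and the fourth is September 24.
1 April 2022 does not fall between 3 April and 24 September, so daylight saving is not in effect and Dorund Canton is at UTC+11:00.
04:00 Dorund Canton − 11h = 17:00 UTC (rolling into the previous day, 31 March 2022).
1 February 2022 is a Tuesday, so the first Sunday is February 6 and the second is February 13.
1 October 2022 is a Saturday, so the first Sunday is October 2 and the second is October 9.
At the standard offset (UTC−10:30), 17:00 UTC − 10h30m = 06:30 Ishoth Zone standard time.
The standard-time date in Ishoth Zone, 31 March 2022, lies within the daylight-saving period (13 February – 9 October), so Ishoth Zone is on daylight time, UTC−09:30.
17:00 UTC − 9h30m = 07:30 Ishoth Zone.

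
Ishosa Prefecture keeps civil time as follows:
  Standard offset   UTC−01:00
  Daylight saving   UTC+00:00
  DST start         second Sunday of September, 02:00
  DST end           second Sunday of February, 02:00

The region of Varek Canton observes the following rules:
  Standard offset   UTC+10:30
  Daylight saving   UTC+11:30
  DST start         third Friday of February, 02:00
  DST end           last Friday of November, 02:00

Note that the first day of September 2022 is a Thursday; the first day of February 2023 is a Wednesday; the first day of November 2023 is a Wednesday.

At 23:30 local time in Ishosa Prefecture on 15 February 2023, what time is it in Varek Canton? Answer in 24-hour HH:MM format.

1 September 2022 is a Thursday, so the first Sunday is September 4 and the second is September 11.
1 February 2023 is a Wednesday, so the first Sunday is February 5 and the second is February 12.
15 February 2023 does not fall between 11 September 2022 and 12 February 2023, so daylight saving is not in effect and Ishosa Prefecture is at UTC−01:00.
23:30 Ishosa Prefecture + 1h = 00:30 UTC (rolling into the next day, 16 February 2023).
1 February 2023 is a Wednesday, so the first Friday is February 3 and the third is February 17.
1 November 2023 is a Wednesday, so Fridays fall on 3, 10, 17, 24; the last is November 24.
At the standard offset (UTC+10:30), 00:30 UTC + 10h30m = 11:00 Varek Canton standard time.
The standard-time date in Varek Canton, 16 February 2023, does not fall between 17 February and 24 November, so daylight saving is not in effect and Varek Canton is at UTC+10:30.
00:30 UTC + 10h30m = 11:00 Varek Canton.

11:00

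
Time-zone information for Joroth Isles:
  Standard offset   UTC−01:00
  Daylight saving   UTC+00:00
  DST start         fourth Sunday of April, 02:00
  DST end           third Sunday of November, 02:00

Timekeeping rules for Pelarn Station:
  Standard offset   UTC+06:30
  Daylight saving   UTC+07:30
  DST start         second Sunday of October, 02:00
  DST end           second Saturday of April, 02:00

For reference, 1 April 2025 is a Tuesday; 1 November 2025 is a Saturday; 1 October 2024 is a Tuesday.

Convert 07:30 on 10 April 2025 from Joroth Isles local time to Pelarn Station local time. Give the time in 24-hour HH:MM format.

1 April 2025 is a Tuesday, so the first Sunday is April 6 and the fourth is April 27.
1 November 2025 is a Saturday, so the first Sunday is November 2 and the third is November 16.
Daylight saving runs 27 April – 16 November; 10 April 2025 is outside that window, so Joroth Isles is on standard time at UTC−01:00.
07:30 Joroth Isles + 1h = 08:30 UTC.
1 October 2024 is a Tuesday, so the first Sunday is October 6 and the second is October 13.
1 April 2025 is a Tuesday, so the first Saturday is April 5 and the second is April 12.
At the standard offset (UTC+06:30), 08:30 UTC + 6h30m = 15:00 Pelarn Station standard time.
Daylight saving runs 13 October 2024 – 12 April 2025; the standard-time date in Pelarn Station, 10 April 2025, is inside that window, so Pelarn Station is at UTC+07:30.
08:30 UTC + 7h30m = 16:00 Pelarn Station.

16:00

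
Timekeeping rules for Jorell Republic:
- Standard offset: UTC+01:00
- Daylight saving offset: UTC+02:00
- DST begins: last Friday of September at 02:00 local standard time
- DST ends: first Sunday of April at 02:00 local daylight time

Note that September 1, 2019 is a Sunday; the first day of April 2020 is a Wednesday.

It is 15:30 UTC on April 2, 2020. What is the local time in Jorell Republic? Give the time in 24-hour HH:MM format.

17:30

1 September 2019 is a Sunday, so Fridays fall on 6, 13, 20, 27; the last is September 27.
1 April 2020 is a Wednesday, so the first Sunday is April 5.
At the standard offset (UTC+01:00), 15:30 UTC + 1h = 16:30 Jorell Republic standard time.
The standard-time date in Jorell Republic, April 2, 2020, falls between 27 September 2019 and 5 April 2020, so daylight saving is in effect and Jorell Republic is at UTC+02:00.
15:30 UTC + 2h = 17:30 local.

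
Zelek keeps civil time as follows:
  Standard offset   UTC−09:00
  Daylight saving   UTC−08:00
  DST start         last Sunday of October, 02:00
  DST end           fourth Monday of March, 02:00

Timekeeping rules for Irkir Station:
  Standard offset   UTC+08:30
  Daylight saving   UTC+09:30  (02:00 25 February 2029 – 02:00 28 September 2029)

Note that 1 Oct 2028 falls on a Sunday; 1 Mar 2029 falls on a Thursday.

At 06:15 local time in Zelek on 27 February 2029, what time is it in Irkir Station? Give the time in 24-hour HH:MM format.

23:45

1 October 2028 is a Sunday, so Sundays fall on 1, 8, 15, 22, 29; the last is October 29.
1 March 2029 is a Thursday, so the first Monday is March 5 and the fourth is March 26.
27 February 2029 falls between 29 October 2028 and 26 March 2029, so daylight saving is in effect and Zelek is at UTC−08:00.
06:15 Zelek + 8h = 14:15 UTC.
At the standard offset (UTC+08:30), 14:15 UTC + 8h30m = 22:45 Irkir Station standard time.
Daylight saving runs 25 February – 28 September; the standard-time date in Irkir Station, 27 February 2029, is inside that window, so Irkir Station is at UTC+09:30.
14:15 UTC + 9h30m = 23:45 Irkir Station.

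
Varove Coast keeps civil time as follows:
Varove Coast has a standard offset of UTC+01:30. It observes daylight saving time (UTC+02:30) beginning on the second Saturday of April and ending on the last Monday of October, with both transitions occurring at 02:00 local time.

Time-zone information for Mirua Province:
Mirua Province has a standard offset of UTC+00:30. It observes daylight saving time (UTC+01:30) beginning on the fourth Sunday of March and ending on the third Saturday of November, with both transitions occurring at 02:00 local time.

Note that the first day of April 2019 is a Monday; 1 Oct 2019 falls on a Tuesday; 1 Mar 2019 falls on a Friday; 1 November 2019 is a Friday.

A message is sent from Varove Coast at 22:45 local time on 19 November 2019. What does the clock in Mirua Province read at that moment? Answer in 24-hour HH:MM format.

1 April 2019 is a Monday, so the first Saturday is April 6 and the second is April 13.
1 October 2019 is a Tuesday, so Mondays fall on 7, 14, 21, 28; the last is October 28.
19 November 2019 does not fall between 13 April and 28 October, so daylight saving is not in effect and Varove Coast is at UTC+01:30.
22:45 Varove Coast − 1h30m = 21:15 UTC.
1 March 2019 is a Friday, so the first Sunday is March 3 and the fourth is March 24.
1 November 2019 is a Friday, so the first Saturday is November 2 and the third is November 16.
At the standard offset (UTC+00:30), 21:15 UTC + 0h30m = 21:45 Mirua Province standard time.
The standard-time date in Mirua Province, 19 November 2019, is outside the daylight-saving period (24 March – 16 November), so Mirua Province is on standard time, UTC+00:30.
21:15 UTC + 0h30m = 21:45 Mirua Province.

21:45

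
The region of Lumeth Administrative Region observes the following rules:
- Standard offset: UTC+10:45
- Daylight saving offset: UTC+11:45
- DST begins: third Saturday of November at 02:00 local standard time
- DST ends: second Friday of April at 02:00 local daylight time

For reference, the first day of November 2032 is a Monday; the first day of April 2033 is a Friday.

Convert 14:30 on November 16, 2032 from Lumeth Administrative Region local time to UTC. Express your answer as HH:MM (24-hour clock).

03:45

1 November 2032 is a Monday, so the first Saturday is November 6 and the third is November 20.
1 April 2033 is a Friday, so the first Friday is April 1 and the second is April 8.
Daylight saving runs 20 November 2032 – 8 April 2033; November 16, 2032 is outside that window, so Lumeth Administrative Region is on standard time at UTC+10:45.
14:30 local − 10h45m = 03:45 UTC.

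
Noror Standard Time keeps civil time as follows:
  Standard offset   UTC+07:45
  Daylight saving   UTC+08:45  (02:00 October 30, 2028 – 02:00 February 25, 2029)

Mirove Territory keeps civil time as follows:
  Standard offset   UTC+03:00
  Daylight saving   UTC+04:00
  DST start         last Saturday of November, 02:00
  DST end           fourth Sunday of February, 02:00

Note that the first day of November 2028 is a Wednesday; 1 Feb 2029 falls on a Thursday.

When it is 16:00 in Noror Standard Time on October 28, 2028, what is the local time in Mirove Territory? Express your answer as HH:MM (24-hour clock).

11:15

October 28, 2028 does not fall between 30 October 2028 and 25 February 2029, so daylight saving is not in effect and Noror Standard Time is at UTC+07:45.
16:00 Noror Standard Time − 7h45m = 08:15 UTC.
1 November 2028 is a Wednesday, so Saturdays fall on 4, 11, 18, 25; the last is November 25.
1 February 2029 is a Thursday, so the first Sunday is February 4 and the fourth is February 25.
At the standard offset (UTC+03:00), 08:15 UTC + 3h = 11:15 Mirove Territory standard time.
The standard-time date in Mirove Territory, October 28, 2028, does not fall between 25 November 2028 and 25 February 2029, so daylight saving is not in effect and Mirove Territory is at UTC+03:00.
08:15 UTC + 3h = 11:15 Mirove Territory.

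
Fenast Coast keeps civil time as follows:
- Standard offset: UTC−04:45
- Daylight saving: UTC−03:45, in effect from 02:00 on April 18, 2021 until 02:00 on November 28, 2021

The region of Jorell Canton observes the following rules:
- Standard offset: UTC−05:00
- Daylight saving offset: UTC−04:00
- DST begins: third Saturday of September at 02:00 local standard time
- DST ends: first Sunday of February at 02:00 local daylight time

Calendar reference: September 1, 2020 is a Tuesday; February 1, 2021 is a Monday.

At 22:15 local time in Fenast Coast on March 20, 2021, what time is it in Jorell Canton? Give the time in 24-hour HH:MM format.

22:00

March 20, 2021 is outside the daylight-saving period (18 April – 28 November), so Fenast Coast is on standard time, UTC−04:45.
22:15 Fenast Coast + 4h45m = 03:00 UTC (rolling into the next day, 21 March 2021).
1 September 2020 is a Tuesday, so the first Saturday is September 5 and the third is September 19.
1 February 2021 is a Monday, so the first Sunday is February 7.
At the standard offset (UTC−05:00), 03:00 UTC − 5h = 22:00 Jorell Canton standard time (rolling into the previous day, 20 March 2021).
The standard-time date in Jorell Canton, March 20, 2021, is outside the daylight-saving period (19 September 2020 – 7 February 2021), so Jorell Canton is on standard time, UTC−05:00.
03:00 UTC − 5h = 22:00 Jorell Canton (rolling into the previous day, 20 March 2021).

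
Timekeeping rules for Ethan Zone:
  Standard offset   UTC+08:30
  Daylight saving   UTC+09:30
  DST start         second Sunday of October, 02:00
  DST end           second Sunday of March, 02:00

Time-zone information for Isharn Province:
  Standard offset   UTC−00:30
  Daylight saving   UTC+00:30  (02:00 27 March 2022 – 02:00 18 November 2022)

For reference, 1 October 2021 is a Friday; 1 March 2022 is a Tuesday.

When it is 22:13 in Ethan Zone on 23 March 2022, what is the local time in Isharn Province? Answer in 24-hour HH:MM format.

13:13

1 October 2021 is a Friday, so the first Sunday is October 3 and the second is October 10.
1 March 2022 is a Tuesday, so the first Sunday is March 6 and the second is March 13.
23 March 2022 is outside the daylight-saving period (10 October 2021 – 13 March 2022), so Ethan Zone is on standard time, UTC+08:30.
22:13 Ethan Zone − 8h30m = 13:43 UTC.
At the standard offset (UTC−00:30), 13:43 UTC − 0h30m = 13:13 Isharn Province standard time.
Daylight saving runs 27 March – 18 November; the standard-time date in Isharn Province, 23 March 2022, is outside that window, so Isharn Province is on standard time at UTC−00:30.
13:43 UTC − 0h30m = 13:13 Isharn Province.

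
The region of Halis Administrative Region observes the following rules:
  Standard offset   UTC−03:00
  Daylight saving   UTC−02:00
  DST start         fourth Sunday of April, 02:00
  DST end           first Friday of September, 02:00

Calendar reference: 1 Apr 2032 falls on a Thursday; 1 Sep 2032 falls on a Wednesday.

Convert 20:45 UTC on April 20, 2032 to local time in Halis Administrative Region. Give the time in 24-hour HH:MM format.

17:45

1 April 2032 is a Thursday, so the first Sunday is April 4 and the fourth is April 25.
1 September 2032 is a Wednesday, so the first Friday is September 3.
At the standard offset (UTC−03:00), 20:45 UTC − 3h = 17:45 Halis Administrative Region standard time.
The standard-time date in Halis Administrative Region, April 20, 2032, does not fall between 25 April and 3 September, so daylight saving is not in effect and Halis Administrative Region is at UTC−03:00.
20:45 UTC − 3h = 17:45 local.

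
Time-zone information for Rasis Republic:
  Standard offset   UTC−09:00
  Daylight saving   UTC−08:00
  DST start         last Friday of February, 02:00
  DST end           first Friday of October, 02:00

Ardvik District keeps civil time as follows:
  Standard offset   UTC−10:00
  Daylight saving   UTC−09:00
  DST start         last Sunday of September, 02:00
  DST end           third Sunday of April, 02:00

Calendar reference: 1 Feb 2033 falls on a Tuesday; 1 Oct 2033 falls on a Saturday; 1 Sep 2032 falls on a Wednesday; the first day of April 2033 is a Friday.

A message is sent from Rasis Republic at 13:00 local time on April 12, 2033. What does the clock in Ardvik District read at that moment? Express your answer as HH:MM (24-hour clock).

1 February 2033 is a Tuesday, so Fridays fall on 4, 11, 18, 25; the last is February 25.
1 October 2033 is a Saturday, so the first Friday is October 7.
April 12, 2033 falls between 25 February and 7 October, so daylight saving is in effect and Rasis Republic is at UTC−08:00.
13:00 Rasis Republic + 8h = 21:00 UTC.
1 September 2032 is a Wednesday, so Sundays fall on 5, 12, 19, 26; the last is September 26.
1 April 2033 is a Friday, so the first Sunday is April 3 and the third is April 17.
At the standard offset (UTC−10:00), 21:00 UTC − 10h = 11:00 Ardvik District standard time.
Daylight saving runs 26 September 2032 – 17 April 2033; the standard-time date in Ardvik District, April 12, 2033, is inside that window, so Ardvik District is at UTC−09:00.
21:00 UTC − 9h = 12:00 Ardvik District.

12:00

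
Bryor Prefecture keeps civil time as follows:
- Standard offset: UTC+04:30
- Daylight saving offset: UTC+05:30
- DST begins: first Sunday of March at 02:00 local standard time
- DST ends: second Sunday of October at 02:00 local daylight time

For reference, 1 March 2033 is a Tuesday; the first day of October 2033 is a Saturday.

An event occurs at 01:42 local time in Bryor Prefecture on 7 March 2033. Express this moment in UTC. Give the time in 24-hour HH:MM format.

20:12

1 March 2033 is a Tuesday, so the first Sunday is March 6.
1 October 2033 is a Saturday, so the first Sunday is October 2 and the second is October 9.
7 March 2033 falls between 6 March and 9 October, so daylight saving is in effect and Bryor Prefecture is at UTC+05:30.
01:42 local − 5h30m = 20:12 UTC (rolling into the previous day, 6 March 2033).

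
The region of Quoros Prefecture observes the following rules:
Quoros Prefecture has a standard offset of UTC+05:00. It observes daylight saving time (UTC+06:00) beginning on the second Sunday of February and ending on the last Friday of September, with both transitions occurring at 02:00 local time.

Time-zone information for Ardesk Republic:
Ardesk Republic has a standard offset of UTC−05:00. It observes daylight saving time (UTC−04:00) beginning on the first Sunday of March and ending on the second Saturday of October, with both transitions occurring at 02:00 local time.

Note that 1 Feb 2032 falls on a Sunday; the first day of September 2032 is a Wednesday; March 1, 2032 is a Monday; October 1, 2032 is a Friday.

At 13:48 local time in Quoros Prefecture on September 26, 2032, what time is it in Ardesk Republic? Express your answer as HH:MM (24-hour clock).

1 February 2032 is a Sunday, so the first Sunday is February 1 and the second is February 8.
1 September 2032 is a Wednesday, so Fridays fall on 3, 10, 17, 24; the last is September 24.
Daylight saving runs 8 February – 24 September; September 26, 2032 is outside that window, so Quoros Prefecture is on standard time at UTC+05:00.
13:48 Quoros Prefecture − 5h = 08:48 UTC.
1 March 2032 is a Monday, so the first Sunday is March 7.
1 October 2032 is a Friday, so the first Saturday is October 2 and the second is October 9.
At the standard offset (UTC−05:00), 08:48 UTC − 5h = 03:48 Ardesk Republic standard time.
Daylight saving runs 7 March – 9 October; the standard-time date in Ardesk Republic, September 26, 2032, is inside that window, so Ardesk Republic is at UTC−04:00.
08:48 UTC − 4h = 04:48 Ardesk Republic.

04:48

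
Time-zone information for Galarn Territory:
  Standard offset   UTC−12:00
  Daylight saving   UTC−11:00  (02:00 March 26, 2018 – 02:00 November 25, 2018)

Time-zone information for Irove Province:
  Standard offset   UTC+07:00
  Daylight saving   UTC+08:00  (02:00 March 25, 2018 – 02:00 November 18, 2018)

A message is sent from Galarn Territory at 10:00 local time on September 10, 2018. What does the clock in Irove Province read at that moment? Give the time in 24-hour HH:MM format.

05:00

September 10, 2018 lies within the daylight-saving period (26 March – 25 November), so Galarn Territory is on daylight time, UTC−11:00.
10:00 Galarn Territory + 11h = 21:00 UTC.
At the standard offset (UTC+07:00), 21:00 UTC + 7h = 04:00 Irove Province standard time (rolling into the next day, 11 September 2018).
The standard-time date in Irove Province, September 11, 2018, falls between 25 March and 18 November, so daylight saving is in effect and Irove Province is at UTC+08:00.
21:00 UTC + 8h = 05:00 Irove Province (rolling into the next day, 11 September 2018).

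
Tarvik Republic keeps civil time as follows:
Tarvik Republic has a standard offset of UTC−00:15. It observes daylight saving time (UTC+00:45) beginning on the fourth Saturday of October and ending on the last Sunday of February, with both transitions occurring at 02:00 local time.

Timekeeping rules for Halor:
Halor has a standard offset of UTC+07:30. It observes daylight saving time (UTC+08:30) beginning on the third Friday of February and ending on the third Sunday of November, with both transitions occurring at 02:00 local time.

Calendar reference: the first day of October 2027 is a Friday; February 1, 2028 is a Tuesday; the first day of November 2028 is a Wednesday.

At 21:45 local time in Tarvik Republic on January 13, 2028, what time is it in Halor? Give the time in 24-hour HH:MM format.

1 October 2027 is a Friday, so the first Saturday is October 2 and the fourth is October 23.
1 February 2028 is a Tuesday, so Sundays fall on 6, 13, 20, 27; the last is February 27.
Daylight saving runs 23 October 2027 – 27 February 2028; January 13, 2028 is inside that window, so Tarvik Republic is at UTC+00:45.
21:45 Tarvik Republic − 0h45m = 21:00 UTC.
1 February 2028 is a Tuesday, so the first Friday is February 4 and the third is February 18.
1 November 2028 is a Wednesday, so the first Sunday is November 5 and the third is November 19.
At the standard offset (UTC+07:30), 21:00 UTC + 7h30m = 04:30 Halor standard time (rolling into the next day, 14 January 2028).
The standard-time date in Halor, January 14, 2028, is outside the daylight-saving period (18 February – 19 November), so Halor is on standard time, UTC+07:30.
21:00 UTC + 7h30m = 04:30 Halor (rolling into the next day, 14 January 2028).

04:30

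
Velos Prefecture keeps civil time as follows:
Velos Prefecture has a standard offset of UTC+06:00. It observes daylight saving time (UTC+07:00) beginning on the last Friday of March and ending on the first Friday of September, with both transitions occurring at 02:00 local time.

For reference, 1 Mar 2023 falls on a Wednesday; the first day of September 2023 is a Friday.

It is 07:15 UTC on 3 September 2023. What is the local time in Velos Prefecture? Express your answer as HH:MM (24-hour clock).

13:15

1 March 2023 is a Wednesday, so Fridays fall on 3, 10, 17, 24, 31; the last is March 31.
1 September 2023 is a Friday, so the first Friday is September 1.
At the standard offset (UTC+06:00), 07:15 UTC + 6h = 13:15 Velos Prefecture standard time.
The standard-time date in Velos Prefecture, 3 September 2023, does not fall between 31 March and 1 September, so daylight saving is not in effect and Velos Prefecture is at UTC+06:00.
07:15 UTC + 6h = 13:15 local.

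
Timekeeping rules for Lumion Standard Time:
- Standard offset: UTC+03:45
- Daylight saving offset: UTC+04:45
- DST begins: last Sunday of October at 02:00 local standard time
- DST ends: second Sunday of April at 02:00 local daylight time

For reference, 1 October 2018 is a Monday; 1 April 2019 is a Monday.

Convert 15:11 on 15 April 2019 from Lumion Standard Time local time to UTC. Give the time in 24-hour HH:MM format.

1 October 2018 is a Monday, so Sundays fall on 7, 14, 21, 28; the last is October 28.
1 April 2019 is a Monday, so the first Sunday is April 7 and the second is April 14.
Daylight saving runs 28 October 2018 – 14 April 2019; 15 April 2019 is outside that window, so Lumion Standard Time is on standard time at UTC+03:45.
15:11 local − 3h45m = 11:26 UTC.

11:26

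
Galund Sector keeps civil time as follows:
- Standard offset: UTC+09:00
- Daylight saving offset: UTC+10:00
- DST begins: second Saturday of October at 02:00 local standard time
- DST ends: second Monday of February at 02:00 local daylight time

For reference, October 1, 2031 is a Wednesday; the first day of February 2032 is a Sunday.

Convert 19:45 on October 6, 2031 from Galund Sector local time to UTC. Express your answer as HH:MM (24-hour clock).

1 October 2031 is a Wednesday, so the first Saturday is October 4 and the second is October 11.
1 February 2032 is a Sunday, so the first Monday is February 2 and the second is February 9.
Daylight saving runs 11 October 2031 – 9 February 2032; October 6, 2031 is outside that window, so Galund Sector is on standard time at UTC+09:00.
19:45 local − 9h = 10:45 UTC.

10:45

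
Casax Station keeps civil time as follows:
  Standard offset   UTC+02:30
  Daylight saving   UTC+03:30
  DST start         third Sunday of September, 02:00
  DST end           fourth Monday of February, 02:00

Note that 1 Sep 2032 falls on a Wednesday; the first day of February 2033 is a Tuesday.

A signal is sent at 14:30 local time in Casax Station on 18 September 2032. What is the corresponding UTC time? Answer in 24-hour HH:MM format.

1 September 2032 is a Wednesday, so the first Sunday is September 5 and the third is September 19.
1 February 2033 is a Tuesday, so the first Monday is February 7 and the fourth is February 28.
Daylight saving runs 19 September 2032 – 28 February 2033; 18 September 2032 is outside that window, so Casax Station is on standard time at UTC+02:30.
14:30 local − 2h30m = 12:00 UTC.

12:00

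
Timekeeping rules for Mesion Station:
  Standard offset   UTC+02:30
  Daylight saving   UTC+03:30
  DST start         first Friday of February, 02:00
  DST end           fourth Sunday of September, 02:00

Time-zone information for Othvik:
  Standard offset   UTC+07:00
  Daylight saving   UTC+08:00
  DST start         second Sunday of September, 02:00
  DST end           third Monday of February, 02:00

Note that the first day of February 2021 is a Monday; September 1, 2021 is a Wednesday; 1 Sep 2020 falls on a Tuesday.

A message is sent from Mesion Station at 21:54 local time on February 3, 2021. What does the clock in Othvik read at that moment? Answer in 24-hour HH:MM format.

1 February 2021 is a Monday, so the first Friday is February 5.
1 September 2021 is a Wednesday, so the first Sunday is September 5 and the fourth is September 26.
Daylight saving runs 5 February – 26 September; February 3, 2021 is outside that window, so Mesion Station is on standard time at UTC+02:30.
21:54 Mesion Station − 2h30m = 19:24 UTC.
1 September 2020 is a Tuesday, so the first Sunday is September 6 and the second is September 13.
1 February 2021 is a Monday, so the first Monday is February 1 and the third is February 15.
At the standard offset (UTC+07:00), 19:24 UTC + 7h = 02:24 Othvik standard time (rolling into the next day, 4 February 2021).
The standard-time date in Othvik, February 4, 2021, falls between 13 September 2020 and 15 February 2021, so daylight saving is in effect and Othvik is at UTC+08:00.
19:24 UTC + 8h = 03:24 Othvik (rolling into the next day, 4 February 2021).

03:24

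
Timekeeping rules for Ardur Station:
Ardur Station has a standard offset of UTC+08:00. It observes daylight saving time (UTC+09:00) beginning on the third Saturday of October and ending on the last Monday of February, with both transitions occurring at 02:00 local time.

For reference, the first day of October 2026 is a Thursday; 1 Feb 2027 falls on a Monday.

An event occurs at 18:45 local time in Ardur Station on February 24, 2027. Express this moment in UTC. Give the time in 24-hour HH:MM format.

1 October 2026 is a Thursday, so the first Saturday is October 3 and the third is October 17.
1 February 2027 is a Monday, so Mondays fall on 1, 8, 15, 22; the last is February 22.
February 24, 2027 does not fall between 17 October 2026 and 22 February 2027, so daylight saving is not in effect and Ardur Station is at UTC+08:00.
18:45 local − 8h = 10:45 UTC.

10:45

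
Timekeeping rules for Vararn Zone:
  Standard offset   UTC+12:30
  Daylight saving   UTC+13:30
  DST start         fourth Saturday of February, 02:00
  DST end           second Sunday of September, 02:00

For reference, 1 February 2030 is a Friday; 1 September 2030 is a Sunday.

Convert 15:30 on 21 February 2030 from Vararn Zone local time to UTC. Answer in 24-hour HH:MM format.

1 February 2030 is a Friday, so the first Saturday is February 2 and the fourth is February 23.
1 September 2030 is a Sunday, so the first Sunday is September 1 and the second is September 8.
Daylight saving runs 23 February – 8 September; 21 February 2030 is outside that window, so Vararn Zone is on standard time at UTC+12:30.
15:30 local − 12h30m = 03:00 UTC.

03:00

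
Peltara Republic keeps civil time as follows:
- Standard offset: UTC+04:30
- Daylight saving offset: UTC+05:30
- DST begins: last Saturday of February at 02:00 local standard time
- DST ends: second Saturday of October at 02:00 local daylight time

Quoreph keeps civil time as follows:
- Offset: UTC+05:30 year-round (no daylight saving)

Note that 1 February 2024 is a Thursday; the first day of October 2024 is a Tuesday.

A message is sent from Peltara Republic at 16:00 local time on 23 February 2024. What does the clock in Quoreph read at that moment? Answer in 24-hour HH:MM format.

17:00

1 February 2024 is a Thursday, so Saturdays fall on 3, 10, 17, 24; the last is February 24.
1 October 2024 is a Tuesday, so the first Saturday is October 5 and the second is October 12.
23 February 2024 is outside the daylight-saving period (24 February – 12 October), so Peltara Republic is on standard time, UTC+04:30.
16:00 Peltara Republic − 4h30m = 11:30 UTC.
Quoreph stays on UTC+05:30 all year.
11:30 UTC + 5h30m = 17:00 Quoreph.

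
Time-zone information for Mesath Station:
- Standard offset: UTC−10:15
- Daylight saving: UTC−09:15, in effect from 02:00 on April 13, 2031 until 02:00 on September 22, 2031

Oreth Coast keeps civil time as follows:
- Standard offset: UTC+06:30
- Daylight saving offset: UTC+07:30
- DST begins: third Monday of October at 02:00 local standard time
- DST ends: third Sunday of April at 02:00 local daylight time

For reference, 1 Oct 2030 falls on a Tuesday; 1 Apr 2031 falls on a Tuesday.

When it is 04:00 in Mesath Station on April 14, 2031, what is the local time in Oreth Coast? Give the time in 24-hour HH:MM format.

20:45

April 14, 2031 falls between 13 April and 22 September, so daylight saving is in effect and Mesath Station is at UTC−09:15.
04:00 Mesath Station + 9h15m = 13:15 UTC.
1 October 2030 is a Tuesday, so the first Monday is October 7 and the third is October 21.
1 April 2031 is a Tuesday, so the first Sunday is April 6 and the third is April 20.
At the standard offset (UTC+06:30), 13:15 UTC + 6h30m = 19:45 Oreth Coast standard time.
The standard-time date in Oreth Coast, April 14, 2031, falls between 21 October 2030 and 20 April 2031, so daylight saving is in effect and Oreth Coast is at UTC+07:30.
13:15 UTC + 7h30m = 20:45 Oreth Coast.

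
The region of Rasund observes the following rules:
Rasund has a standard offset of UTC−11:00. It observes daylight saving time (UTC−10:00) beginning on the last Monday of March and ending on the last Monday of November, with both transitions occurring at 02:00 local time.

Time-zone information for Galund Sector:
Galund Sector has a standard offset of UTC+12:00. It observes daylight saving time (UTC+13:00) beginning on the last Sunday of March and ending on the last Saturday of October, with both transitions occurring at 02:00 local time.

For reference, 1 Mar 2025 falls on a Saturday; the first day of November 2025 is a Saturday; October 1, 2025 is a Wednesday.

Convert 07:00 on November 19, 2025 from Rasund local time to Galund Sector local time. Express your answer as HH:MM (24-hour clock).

1 March 2025 is a Saturday, so Mondays fall on 3, 10, 17, 24, 31; the last is March 31.
1 November 2025 is a Saturday, so Mondays fall on 3, 10, 17, 24; the last is November 24.
November 19, 2025 falls between 31 March and 24 November, so daylight saving is in effect and Rasund is at UTC−10:00.
07:00 Rasund + 10h = 17:00 UTC.
1 March 2025 is a Saturday, so Sundays fall on 2, 9, 16, 23, 30; the last is March 30.
1 October 2025 is a Wednesday, so Saturdays fall on 4, 11, 18, 25; the last is October 25.
At the standard offset (UTC+12:00), 17:00 UTC + 12h = 05:00 Galund Sector standard time (rolling into the next day, 20 November 2025).
The standard-time date in Galund Sector, November 20, 2025, does not fall between 30 March and 25 October, so daylight saving is not in effect and Galund Sector is at UTC+12:00.
17:00 UTC + 12h = 05:00 Galund Sector (rolling into the next day, 20 November 2025).

05:00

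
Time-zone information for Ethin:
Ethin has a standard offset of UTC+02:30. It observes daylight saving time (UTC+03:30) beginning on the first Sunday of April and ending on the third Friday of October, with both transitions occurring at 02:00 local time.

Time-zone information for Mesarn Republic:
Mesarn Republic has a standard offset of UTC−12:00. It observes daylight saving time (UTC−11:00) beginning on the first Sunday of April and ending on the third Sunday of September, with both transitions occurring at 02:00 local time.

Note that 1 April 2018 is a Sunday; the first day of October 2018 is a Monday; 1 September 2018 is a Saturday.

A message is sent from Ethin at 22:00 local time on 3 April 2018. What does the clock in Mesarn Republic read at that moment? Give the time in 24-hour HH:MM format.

07:30

1 April 2018 is a Sunday, so the first Sunday is April 1.
1 October 2018 is a Monday, so the first Friday is October 5 and the third is October 19.
3 April 2018 lies within the daylight-saving period (1 April – 19 October), so Ethin is on daylight time, UTC+03:30.
22:00 Ethin − 3h30m = 18:30 UTC.
1 April 2018 is a Sunday, so the first Sunday is April 1.
1 September 2018 is a Saturday, so the first Sunday is September 2 and the third is September 16.
At the standard offset (UTC−12:00), 18:30 UTC − 12h = 06:30 Mesarn Republic standard time.
The standard-time date in Mesarn Republic, 3 April 2018, falls between 1 April and 16 September, so daylight saving is in effect and Mesarn Republic is at UTC−11:00.
18:30 UTC − 11h = 07:30 Mesarn Republic.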